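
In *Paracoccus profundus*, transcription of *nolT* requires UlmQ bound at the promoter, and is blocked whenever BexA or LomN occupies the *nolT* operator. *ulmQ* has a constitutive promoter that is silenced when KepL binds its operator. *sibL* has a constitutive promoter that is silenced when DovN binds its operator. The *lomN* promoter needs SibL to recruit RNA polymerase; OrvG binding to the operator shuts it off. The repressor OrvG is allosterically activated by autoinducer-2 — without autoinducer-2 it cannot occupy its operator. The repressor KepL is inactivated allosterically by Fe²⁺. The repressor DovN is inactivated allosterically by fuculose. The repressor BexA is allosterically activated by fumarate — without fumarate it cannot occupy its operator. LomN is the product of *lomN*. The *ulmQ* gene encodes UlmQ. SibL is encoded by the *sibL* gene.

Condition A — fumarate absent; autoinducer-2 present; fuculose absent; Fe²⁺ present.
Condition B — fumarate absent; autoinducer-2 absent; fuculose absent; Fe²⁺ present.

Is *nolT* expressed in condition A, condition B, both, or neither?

Condition A:
Fumarate is absent, so BexA is inactive.
Autoinducer-2 is present, so OrvG is active.
Fuculose is absent, so DovN is active.
With repressor DovN bound, *sibL* is not transcribed.
So SibL is not produced.
With repressor OrvG bound, *lomN* is not transcribed.
So LomN is not produced.
Fe²⁺ is present, so KepL is inactive.
With no repressor bound, *ulmQ* is transcribed.
So UlmQ is produced and active.
No repressor is bound and UlmQ is active, so *nolT* is transcribed.
→ *nolT* is ON in A.
Condition B:
Fumarate is absent, so BexA is inactive.
Autoinducer-2 is absent, so OrvG is inactive.
Fuculose is absent, so DovN is active.
With repressor DovN bound, *sibL* is not transcribed.
So SibL is not produced.
Required activator SibL is absent, so *lomN* is not transcribed.
So LomN is not produced.
Fe²⁺ is present, so KepL is inactive.
With no repressor bound, *ulmQ* is transcribed.
So UlmQ is produced and active.
No repressor is bound and UlmQ is active, so *nolT* is transcribed.
→ *nolT* is ON in B.

both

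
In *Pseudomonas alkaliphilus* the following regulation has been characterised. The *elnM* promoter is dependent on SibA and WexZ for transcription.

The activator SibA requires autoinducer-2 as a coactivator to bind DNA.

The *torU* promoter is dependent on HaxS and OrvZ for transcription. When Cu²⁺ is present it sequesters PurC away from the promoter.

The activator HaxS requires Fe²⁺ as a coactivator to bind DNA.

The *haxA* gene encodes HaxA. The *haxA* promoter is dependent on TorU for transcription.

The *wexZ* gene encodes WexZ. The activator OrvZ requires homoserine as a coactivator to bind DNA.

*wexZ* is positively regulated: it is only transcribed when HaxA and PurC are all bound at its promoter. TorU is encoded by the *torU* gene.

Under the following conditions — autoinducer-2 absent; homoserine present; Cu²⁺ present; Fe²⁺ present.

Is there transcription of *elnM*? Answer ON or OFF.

OFF

Autoinducer-2 is absent, so SibA is inactive.
Fe²⁺ is present, so HaxS is active.
Homoserine is present, so OrvZ is active.
No repressor is bound and HaxS and OrvZ are active, so *torU* is transcribed.
So TorU is produced and active.
No repressor is bound and TorU is active, so *haxA* is transcribed.
So HaxA is produced and active.
Cu²⁺ is present, so PurC is inactive.
Required activator PurC is absent, so *wexZ* is not transcribed.
So WexZ is not produced.
Required activator SibA is absent, so *elnM* is not transcribed.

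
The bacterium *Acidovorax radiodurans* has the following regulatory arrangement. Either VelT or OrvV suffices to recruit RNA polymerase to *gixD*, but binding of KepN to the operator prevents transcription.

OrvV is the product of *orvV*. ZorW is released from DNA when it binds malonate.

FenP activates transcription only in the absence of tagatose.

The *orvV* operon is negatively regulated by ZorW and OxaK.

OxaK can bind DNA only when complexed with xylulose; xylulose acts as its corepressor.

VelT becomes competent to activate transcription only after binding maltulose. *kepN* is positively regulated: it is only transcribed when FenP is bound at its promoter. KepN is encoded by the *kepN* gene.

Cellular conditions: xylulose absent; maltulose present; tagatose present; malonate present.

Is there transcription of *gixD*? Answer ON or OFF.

Maltulose is present, so VelT is active.
Malonate is present, so ZorW is inactive.
Xylulose is absent, so OxaK is inactive.
With no repressor bound, *orvV* is transcribed.
So OrvV is produced and active.
Tagatose is present, so FenP is inactive.
Required activator FenP is absent, so *kepN* is not transcribed.
So KepN is not produced.
Activator VelT is present, so *gixD* is transcribed.

ON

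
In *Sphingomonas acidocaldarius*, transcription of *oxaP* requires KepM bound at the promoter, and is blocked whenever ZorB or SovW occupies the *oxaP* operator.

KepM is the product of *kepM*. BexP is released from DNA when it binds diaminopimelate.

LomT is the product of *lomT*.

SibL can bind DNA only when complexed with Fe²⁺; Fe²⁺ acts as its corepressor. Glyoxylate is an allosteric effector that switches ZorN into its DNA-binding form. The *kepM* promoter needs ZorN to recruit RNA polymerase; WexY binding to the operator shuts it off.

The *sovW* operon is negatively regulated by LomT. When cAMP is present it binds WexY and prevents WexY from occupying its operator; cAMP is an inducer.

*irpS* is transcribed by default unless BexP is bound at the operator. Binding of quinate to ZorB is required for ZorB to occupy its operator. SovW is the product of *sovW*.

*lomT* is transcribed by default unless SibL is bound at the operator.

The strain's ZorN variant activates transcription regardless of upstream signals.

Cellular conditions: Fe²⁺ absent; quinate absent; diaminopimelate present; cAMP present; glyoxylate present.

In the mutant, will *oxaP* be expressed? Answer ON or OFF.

ON

Quinate is absent, so ZorB is inactive.
Fe²⁺ is absent, so SibL is inactive.
With no repressor bound, *lomT* is transcribed.
So LomT is produced and active.
With repressor LomT bound, *sovW* is not transcribed.
So SovW is not produced.
cAMP is present, so WexY is inactive.
ZorN is constitutively active in this strain.
No repressor is bound and ZorN is active, so *kepM* is transcribed.
So KepM is produced and active.
No repressor is bound and KepM is active, so *oxaP* is transcribed.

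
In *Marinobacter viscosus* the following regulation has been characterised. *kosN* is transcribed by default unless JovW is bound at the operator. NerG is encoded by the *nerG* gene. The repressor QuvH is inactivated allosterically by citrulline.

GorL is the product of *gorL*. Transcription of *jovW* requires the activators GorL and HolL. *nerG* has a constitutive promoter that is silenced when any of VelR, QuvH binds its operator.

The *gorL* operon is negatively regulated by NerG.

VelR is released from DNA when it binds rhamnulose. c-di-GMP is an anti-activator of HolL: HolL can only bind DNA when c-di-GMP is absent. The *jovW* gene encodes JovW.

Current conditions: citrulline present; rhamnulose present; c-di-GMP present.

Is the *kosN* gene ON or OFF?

Rhamnulose is present, so VelR is inactive.
Citrulline is present, so QuvH is inactive.
With no repressor bound, *nerG* is transcribed.
So NerG is produced and active.
With repressor NerG bound, *gorL* is not transcribed.
So GorL is not produced.
c-di-GMP is present, so HolL is inactive.
Required activator GorL is absent, so *jovW* is not transcribed.
So JovW is not produced.
With no repressor bound, *kosN* is transcribed.

ON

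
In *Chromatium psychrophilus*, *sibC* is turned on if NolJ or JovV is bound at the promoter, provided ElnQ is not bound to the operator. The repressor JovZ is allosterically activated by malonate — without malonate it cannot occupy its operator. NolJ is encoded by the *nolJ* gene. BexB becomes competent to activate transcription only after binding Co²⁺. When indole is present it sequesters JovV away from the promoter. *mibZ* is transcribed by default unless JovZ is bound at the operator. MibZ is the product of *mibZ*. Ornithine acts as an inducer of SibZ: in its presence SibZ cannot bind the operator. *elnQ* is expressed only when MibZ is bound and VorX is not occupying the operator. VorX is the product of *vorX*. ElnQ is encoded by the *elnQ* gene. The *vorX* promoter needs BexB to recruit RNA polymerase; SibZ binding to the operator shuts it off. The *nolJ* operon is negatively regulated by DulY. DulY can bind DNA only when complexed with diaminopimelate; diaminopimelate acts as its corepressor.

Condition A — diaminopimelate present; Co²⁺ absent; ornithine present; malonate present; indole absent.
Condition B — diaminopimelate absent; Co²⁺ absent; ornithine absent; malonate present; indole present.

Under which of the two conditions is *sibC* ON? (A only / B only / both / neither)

Condition A:
Diaminopimelate is present, so DulY is active.
With repressor DulY bound, *nolJ* is not transcribed.
So NolJ is not produced.
Co²⁺ is absent, so BexB is inactive.
Ornithine is present, so SibZ is inactive.
Required activator BexB is absent, so *vorX* is not transcribed.
So VorX is not produced.
Malonate is present, so JovZ is active.
With repressor JovZ bound, *mibZ* is not transcribed.
So MibZ is not produced.
Required activator MibZ is absent, so *elnQ* is not transcribed.
So ElnQ is not produced.
Indole is absent, so JovV is active.
Activator JovV is present, so *sibC* is transcribed.
→ *sibC* is ON in A.
Condition B:
Diaminopimelate is absent, so DulY is inactive.
With no repressor bound, *nolJ* is transcribed.
So NolJ is produced and active.
Co²⁺ is absent, so BexB is inactive.
Ornithine is absent, so SibZ is active.
With repressor SibZ bound, *vorX* is not transcribed.
So VorX is not produced.
Malonate is present, so JovZ is active.
With repressor JovZ bound, *mibZ* is not transcribed.
So MibZ is not produced.
Required activator MibZ is absent, so *elnQ* is not transcribed.
So ElnQ is not produced.
Indole is present, so JovV is inactive.
Activator NolJ is present, so *sibC* is transcribed.
→ *sibC* is ON in B.

both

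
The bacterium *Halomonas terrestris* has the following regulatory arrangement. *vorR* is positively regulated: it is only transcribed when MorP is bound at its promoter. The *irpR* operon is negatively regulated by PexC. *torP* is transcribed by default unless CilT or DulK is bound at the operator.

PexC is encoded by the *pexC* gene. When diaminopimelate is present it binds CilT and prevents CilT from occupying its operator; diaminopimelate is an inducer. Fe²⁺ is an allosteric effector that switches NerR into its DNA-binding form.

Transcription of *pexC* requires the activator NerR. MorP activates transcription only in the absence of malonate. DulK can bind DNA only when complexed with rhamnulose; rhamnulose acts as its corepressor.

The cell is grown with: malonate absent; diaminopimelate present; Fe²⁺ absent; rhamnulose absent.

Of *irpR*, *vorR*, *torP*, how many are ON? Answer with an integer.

Fe²⁺ is absent, so NerR is inactive.
Required activator NerR is absent, so *pexC* is not transcribed.
So PexC is not produced.
With no repressor bound, *irpR* is transcribed.
→ *irpR* is ON.
Malonate is absent, so MorP is active.
No repressor is bound and MorP is active, so *vorR* is transcribed.
→ *vorR* is ON.
Diaminopimelate is present, so CilT is inactive.
Rhamnulose is absent, so DulK is inactive.
With no repressor bound, *torP* is transcribed.
→ *torP* is ON.
3 of the 3 genes are transcribed.

3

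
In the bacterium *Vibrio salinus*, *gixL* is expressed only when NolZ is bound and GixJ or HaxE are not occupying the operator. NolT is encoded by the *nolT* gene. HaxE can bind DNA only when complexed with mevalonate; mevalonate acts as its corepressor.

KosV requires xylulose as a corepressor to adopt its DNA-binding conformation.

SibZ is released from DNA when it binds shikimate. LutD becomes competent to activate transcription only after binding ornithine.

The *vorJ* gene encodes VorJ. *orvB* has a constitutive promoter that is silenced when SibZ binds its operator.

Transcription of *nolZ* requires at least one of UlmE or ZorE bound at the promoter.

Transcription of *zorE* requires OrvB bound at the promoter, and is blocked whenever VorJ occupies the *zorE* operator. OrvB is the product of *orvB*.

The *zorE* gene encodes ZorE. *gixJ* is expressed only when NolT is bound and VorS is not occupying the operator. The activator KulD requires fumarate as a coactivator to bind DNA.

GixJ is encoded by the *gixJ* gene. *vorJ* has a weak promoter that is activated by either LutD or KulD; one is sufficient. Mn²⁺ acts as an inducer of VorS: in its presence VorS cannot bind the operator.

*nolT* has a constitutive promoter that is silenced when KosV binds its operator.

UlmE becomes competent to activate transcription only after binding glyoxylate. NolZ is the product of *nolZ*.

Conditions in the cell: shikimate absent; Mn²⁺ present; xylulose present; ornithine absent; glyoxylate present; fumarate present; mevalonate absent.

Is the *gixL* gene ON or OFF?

ON

Glyoxylate is present, so UlmE is active.
Shikimate is absent, so SibZ is active.
With repressor SibZ bound, *orvB* is not transcribed.
So OrvB is not produced.
Ornithine is absent, so LutD is inactive.
Fumarate is present, so KulD is active.
Activator KulD is present, so *vorJ* is transcribed.
So VorJ is produced and active.
With repressor VorJ bound, *zorE* is not transcribed.
So ZorE is not produced.
Activator UlmE is present, so *nolZ* is transcribed.
So NolZ is produced and active.
Xylulose is present, so KosV is active.
With repressor KosV bound, *nolT* is not transcribed.
So NolT is not produced.
Mn²⁺ is present, so VorS is inactive.
Required activator NolT is absent, so *gixJ* is not transcribed.
So GixJ is not produced.
Mevalonate is absent, so HaxE is inactive.
No repressor is bound and NolZ is active, so *gixL* is transcribed.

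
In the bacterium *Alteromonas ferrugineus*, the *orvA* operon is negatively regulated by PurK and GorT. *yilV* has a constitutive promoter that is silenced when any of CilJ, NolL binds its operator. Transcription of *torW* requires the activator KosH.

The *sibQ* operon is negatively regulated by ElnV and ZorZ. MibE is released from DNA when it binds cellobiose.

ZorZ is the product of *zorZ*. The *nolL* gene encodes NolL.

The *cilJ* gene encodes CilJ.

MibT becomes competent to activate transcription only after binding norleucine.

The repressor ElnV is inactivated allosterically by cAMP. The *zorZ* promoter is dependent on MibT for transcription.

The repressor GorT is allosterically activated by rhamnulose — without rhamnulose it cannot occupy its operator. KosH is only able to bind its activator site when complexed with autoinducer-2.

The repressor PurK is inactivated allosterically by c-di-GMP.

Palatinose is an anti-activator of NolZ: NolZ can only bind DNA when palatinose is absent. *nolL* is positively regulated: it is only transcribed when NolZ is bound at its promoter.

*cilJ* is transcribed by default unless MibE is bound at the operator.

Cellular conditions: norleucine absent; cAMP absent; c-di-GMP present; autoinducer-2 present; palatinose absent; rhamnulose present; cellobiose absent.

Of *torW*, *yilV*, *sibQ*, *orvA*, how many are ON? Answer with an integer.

Autoinducer-2 is present, so KosH is active.
No repressor is bound and KosH is active, so *torW* is transcribed.
→ *torW* is ON.
Cellobiose is absent, so MibE is active.
With repressor MibE bound, *cilJ* is not transcribed.
So CilJ is not produced.
Palatinose is absent, so NolZ is active.
No repressor is bound and NolZ is active, so *nolL* is transcribed.
So NolL is produced and active.
With repressor NolL bound, *yilV* is not transcribed.
→ *yilV* is OFF.
cAMP is absent, so ElnV is active.
Norleucine is absent, so MibT is inactive.
Required activator MibT is absent, so *zorZ* is not transcribed.
So ZorZ is not produced.
With repressor ElnV bound, *sibQ* is not transcribed.
→ *sibQ* is OFF.
c-di-GMP is present, so PurK is inactive.
Rhamnulose is present, so GorT is active.
With repressor GorT bound, *orvA* is not transcribed.
→ *orvA* is OFF.
1 of the 4 genes is transcribed.

1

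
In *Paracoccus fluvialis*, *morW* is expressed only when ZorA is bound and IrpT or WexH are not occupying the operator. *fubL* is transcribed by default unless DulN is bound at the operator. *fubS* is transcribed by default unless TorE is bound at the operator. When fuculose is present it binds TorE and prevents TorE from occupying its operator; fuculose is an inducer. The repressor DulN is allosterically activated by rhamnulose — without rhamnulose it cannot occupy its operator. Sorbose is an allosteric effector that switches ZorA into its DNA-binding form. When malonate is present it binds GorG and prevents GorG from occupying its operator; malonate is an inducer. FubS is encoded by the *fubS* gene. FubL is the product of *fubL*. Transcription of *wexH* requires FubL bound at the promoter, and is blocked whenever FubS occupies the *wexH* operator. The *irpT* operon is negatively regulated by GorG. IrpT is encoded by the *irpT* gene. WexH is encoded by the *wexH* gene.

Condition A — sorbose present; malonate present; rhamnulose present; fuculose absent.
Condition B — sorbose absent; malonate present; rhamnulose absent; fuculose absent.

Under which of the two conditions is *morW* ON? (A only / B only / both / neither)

Condition A:
Sorbose is present, so ZorA is active.
Malonate is present, so GorG is inactive.
With no repressor bound, *irpT* is transcribed.
So IrpT is produced and active.
Rhamnulose is present, so DulN is active.
With repressor DulN bound, *fubL* is not transcribed.
So FubL is not produced.
Fuculose is absent, so TorE is active.
With repressor TorE bound, *fubS* is not transcribed.
So FubS is not produced.
Required activator FubL is absent, so *wexH* is not transcribed.
So WexH is not produced.
With repressor IrpT bound, *morW* is not transcribed.
→ *morW* is OFF in A.
Condition B:
Sorbose is absent, so ZorA is inactive.
Malonate is present, so GorG is inactive.
With no repressor bound, *irpT* is transcribed.
So IrpT is produced and active.
Rhamnulose is absent, so DulN is inactive.
With no repressor bound, *fubL* is transcribed.
So FubL is produced and active.
Fuculose is absent, so TorE is active.
With repressor TorE bound, *fubS* is not transcribed.
So FubS is not produced.
No repressor is bound and FubL is active, so *wexH* is transcribed.
So WexH is produced and active.
With repressor IrpT bound, *morW* is not transcribed.
→ *morW* is OFF in B.

neither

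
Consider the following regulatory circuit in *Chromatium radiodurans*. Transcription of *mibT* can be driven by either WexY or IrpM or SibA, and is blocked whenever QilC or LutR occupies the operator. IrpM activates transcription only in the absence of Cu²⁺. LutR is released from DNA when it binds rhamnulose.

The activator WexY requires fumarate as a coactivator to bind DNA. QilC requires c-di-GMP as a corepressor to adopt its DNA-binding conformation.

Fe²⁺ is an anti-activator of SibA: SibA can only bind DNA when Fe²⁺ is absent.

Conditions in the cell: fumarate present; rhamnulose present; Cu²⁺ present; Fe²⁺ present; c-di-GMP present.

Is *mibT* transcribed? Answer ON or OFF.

Fumarate is present, so WexY is active.
c-di-GMP is present, so QilC is active.
Cu²⁺ is present, so IrpM is inactive.
Rhamnulose is present, so LutR is inactive.
Fe²⁺ is present, so SibA is inactive.
With repressor QilC bound, *mibT* is not transcribed.

OFF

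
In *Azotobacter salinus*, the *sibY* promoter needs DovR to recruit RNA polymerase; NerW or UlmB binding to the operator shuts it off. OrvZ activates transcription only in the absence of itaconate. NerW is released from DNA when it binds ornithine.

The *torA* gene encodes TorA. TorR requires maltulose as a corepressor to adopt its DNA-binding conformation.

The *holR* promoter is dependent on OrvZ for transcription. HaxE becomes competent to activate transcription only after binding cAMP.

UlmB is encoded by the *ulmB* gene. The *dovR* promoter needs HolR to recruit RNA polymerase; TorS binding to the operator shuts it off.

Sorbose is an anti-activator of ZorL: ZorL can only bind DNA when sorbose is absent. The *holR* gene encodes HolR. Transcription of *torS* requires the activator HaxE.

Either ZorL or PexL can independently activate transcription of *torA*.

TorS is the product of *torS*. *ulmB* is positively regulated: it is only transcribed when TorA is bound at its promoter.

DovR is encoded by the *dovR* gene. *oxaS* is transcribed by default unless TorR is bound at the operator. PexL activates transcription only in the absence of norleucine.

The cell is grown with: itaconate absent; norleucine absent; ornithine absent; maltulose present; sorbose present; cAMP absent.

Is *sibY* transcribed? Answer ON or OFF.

Ornithine is absent, so NerW is active.
Sorbose is present, so ZorL is inactive.
Norleucine is absent, so PexL is active.
Activator PexL is present, so *torA* is transcribed.
So TorA is produced and active.
No repressor is bound and TorA is active, so *ulmB* is transcribed.
So UlmB is produced and active.
Itaconate is absent, so OrvZ is active.
No repressor is bound and OrvZ is active, so *holR* is transcribed.
So HolR is produced and active.
cAMP is absent, so HaxE is inactive.
Required activator HaxE is absent, so *torS* is not transcribed.
So TorS is not produced.
No repressor is bound and HolR is active, so *dovR* is transcribed.
So DovR is produced and active.
With repressor NerW bound, *sibY* is not transcribed.

OFF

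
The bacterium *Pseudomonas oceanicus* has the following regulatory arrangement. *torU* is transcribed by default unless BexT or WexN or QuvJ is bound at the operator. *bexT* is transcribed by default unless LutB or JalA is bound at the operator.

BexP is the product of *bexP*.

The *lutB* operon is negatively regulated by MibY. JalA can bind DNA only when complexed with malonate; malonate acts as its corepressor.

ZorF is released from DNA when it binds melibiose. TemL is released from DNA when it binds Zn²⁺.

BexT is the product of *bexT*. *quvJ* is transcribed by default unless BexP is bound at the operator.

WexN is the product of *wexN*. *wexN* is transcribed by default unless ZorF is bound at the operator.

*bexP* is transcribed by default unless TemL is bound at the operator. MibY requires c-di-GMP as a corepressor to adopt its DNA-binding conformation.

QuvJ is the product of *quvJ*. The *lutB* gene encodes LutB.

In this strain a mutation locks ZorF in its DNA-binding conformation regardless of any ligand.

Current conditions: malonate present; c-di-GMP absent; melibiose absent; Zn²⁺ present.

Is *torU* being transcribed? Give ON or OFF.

ON

c-di-GMP is absent, so MibY is inactive.
With no repressor bound, *lutB* is transcribed.
So LutB is produced and active.
Malonate is present, so JalA is active.
With repressor LutB bound, *bexT* is not transcribed.
So BexT is not produced.
ZorF is constitutively active in this strain.
With repressor ZorF bound, *wexN* is not transcribed.
So WexN is not produced.
Zn²⁺ is present, so TemL is inactive.
With no repressor bound, *bexP* is transcribed.
So BexP is produced and active.
With repressor BexP bound, *quvJ* is not transcribed.
So QuvJ is not produced.
With no repressor bound, *torU* is transcribed.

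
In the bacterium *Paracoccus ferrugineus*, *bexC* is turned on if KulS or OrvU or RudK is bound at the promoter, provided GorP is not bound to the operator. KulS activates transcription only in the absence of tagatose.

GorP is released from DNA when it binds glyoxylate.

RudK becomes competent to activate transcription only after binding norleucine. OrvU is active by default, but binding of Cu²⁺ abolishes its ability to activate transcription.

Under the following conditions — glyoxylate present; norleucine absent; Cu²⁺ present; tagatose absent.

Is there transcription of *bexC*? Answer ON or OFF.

Glyoxylate is present, so GorP is inactive.
Tagatose is absent, so KulS is active.
Cu²⁺ is present, so OrvU is inactive.
Norleucine is absent, so RudK is inactive.
Activator KulS is present, so *bexC* is transcribed.

ON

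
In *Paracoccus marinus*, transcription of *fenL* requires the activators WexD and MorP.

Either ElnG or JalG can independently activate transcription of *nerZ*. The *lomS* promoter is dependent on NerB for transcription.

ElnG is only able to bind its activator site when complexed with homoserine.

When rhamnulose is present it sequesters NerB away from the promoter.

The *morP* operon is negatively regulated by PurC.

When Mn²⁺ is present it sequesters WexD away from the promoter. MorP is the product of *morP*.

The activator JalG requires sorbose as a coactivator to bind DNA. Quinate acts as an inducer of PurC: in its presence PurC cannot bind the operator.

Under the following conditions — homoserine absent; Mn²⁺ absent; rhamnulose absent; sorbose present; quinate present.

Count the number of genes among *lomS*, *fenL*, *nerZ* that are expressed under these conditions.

3

Rhamnulose is absent, so NerB is active.
No repressor is bound and NerB is active, so *lomS* is transcribed.
→ *lomS* is ON.
Mn²⁺ is absent, so WexD is active.
Quinate is present, so PurC is inactive.
With no repressor bound, *morP* is transcribed.
So MorP is produced and active.
No repressor is bound and WexD and MorP are active, so *fenL* is transcribed.
→ *fenL* is ON.
Homoserine is absent, so ElnG is inactive.
Sorbose is present, so JalG is active.
Activator JalG is present, so *nerZ* is transcribed.
→ *nerZ* is ON.
3 of the 3 genes are transcribed.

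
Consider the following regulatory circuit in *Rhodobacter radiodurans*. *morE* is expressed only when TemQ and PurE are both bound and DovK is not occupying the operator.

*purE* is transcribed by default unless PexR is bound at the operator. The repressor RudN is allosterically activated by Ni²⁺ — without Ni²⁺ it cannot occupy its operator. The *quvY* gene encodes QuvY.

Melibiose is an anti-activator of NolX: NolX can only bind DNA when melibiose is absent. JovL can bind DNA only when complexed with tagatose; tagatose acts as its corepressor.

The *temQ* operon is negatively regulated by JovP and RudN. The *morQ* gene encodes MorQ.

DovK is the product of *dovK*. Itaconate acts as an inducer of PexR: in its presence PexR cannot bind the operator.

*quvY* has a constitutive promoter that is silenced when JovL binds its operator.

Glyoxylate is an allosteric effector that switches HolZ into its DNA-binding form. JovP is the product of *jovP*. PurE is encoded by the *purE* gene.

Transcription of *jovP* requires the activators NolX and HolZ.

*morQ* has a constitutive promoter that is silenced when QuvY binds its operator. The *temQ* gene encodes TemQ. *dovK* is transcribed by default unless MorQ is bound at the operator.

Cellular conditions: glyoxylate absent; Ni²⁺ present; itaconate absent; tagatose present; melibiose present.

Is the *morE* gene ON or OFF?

OFF

Melibiose is present, so NolX is inactive.
Glyoxylate is absent, so HolZ is inactive.
Required activator NolX is absent, so *jovP* is not transcribed.
So JovP is not produced.
Ni²⁺ is present, so RudN is active.
With repressor RudN bound, *temQ* is not transcribed.
So TemQ is not produced.
Tagatose is present, so JovL is active.
With repressor JovL bound, *quvY* is not transcribed.
So QuvY is not produced.
With no repressor bound, *morQ* is transcribed.
So MorQ is produced and active.
With repressor MorQ bound, *dovK* is not transcribed.
So DovK is not produced.
Itaconate is absent, so PexR is active.
With repressor PexR bound, *purE* is not transcribed.
So PurE is not produced.
Required activator TemQ is absent, so *morE* is not transcribed.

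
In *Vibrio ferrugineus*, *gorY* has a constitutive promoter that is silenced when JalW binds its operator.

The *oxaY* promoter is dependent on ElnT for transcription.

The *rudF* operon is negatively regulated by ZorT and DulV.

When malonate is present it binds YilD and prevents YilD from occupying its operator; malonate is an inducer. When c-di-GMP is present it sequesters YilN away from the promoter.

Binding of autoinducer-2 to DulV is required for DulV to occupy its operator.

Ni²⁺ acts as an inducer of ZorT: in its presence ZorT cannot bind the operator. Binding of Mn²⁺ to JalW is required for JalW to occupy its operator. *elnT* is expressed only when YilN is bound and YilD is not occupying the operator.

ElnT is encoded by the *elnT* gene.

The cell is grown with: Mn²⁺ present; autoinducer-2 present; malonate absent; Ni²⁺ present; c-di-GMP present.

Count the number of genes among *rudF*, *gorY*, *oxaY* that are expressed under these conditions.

Ni²⁺ is present, so ZorT is inactive.
Autoinducer-2 is present, so DulV is active.
With repressor DulV bound, *rudF* is not transcribed.
→ *rudF* is OFF.
Mn²⁺ is present, so JalW is active.
With repressor JalW bound, *gorY* is not transcribed.
→ *gorY* is OFF.
c-di-GMP is present, so YilN is inactive.
Malonate is absent, so YilD is active.
With repressor YilD bound, *elnT* is not transcribed.
So ElnT is not produced.
Required activator ElnT is absent, so *oxaY* is not transcribed.
→ *oxaY* is OFF.
0 of the 3 genes are transcribed.

0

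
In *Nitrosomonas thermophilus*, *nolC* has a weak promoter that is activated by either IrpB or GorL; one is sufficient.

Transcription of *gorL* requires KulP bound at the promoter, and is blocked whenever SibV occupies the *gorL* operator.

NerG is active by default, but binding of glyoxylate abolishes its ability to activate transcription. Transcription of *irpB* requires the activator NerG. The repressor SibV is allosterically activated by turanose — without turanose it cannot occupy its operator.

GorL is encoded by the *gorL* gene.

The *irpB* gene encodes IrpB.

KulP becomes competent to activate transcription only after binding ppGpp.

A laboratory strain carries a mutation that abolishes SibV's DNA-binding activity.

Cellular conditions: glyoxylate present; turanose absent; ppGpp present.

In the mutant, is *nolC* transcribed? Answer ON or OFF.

ON

Glyoxylate is present, so NerG is inactive.
Required activator NerG is absent, so *irpB* is not transcribed.
So IrpB is not produced.
SibV is non-functional in this strain, so it has no effect.
ppGpp is present, so KulP is active.
No repressor is bound and KulP is active, so *gorL* is transcribed.
So GorL is produced and active.
Activator GorL is present, so *nolC* is transcribed.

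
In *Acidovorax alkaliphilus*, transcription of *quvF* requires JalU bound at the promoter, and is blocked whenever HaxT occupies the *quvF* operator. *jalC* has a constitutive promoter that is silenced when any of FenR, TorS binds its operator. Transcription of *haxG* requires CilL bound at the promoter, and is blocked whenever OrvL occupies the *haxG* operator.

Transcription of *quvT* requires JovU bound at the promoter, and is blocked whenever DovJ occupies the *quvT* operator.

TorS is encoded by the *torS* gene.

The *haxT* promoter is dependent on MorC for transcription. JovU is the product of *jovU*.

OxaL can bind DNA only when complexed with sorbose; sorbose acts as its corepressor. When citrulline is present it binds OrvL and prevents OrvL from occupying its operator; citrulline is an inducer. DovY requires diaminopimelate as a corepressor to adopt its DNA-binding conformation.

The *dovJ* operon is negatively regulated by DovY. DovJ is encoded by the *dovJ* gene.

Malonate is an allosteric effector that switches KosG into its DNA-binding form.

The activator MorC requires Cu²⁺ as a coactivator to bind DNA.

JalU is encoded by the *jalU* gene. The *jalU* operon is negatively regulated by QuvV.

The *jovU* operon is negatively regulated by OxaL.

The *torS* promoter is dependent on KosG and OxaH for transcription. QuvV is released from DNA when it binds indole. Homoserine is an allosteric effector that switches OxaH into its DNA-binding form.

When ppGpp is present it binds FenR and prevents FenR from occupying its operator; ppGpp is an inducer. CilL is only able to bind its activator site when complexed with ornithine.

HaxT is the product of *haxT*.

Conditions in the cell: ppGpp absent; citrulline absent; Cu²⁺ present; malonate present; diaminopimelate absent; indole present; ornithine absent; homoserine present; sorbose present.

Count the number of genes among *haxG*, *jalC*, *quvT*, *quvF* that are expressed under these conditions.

Ornithine is absent, so CilL is inactive.
Citrulline is absent, so OrvL is active.
With repressor OrvL bound, *haxG* is not transcribed.
→ *haxG* is OFF.
ppGpp is absent, so FenR is active.
Malonate is present, so KosG is active.
Homoserine is present, so OxaH is active.
No repressor is bound and KosG and OxaH are active, so *torS* is transcribed.
So TorS is produced and active.
With repressor FenR bound, *jalC* is not transcribed.
→ *jalC* is OFF.
Sorbose is present, so OxaL is active.
With repressor OxaL bound, *jovU* is not transcribed.
So JovU is not produced.
Diaminopimelate is absent, so DovY is inactive.
With no repressor bound, *dovJ* is transcribed.
So DovJ is produced and active.
With repressor DovJ bound, *quvT* is not transcribed.
→ *quvT* is OFF.
Cu²⁺ is present, so MorC is active.
No repressor is bound and MorC is active, so *haxT* is transcribed.
So HaxT is produced and active.
Indole is present, so QuvV is inactive.
With no repressor bound, *jalU* is transcribed.
So JalU is produced and active.
With repressor HaxT bound, *quvF* is not transcribed.
→ *quvF* is OFF.
0 of the 4 genes are transcribed.

0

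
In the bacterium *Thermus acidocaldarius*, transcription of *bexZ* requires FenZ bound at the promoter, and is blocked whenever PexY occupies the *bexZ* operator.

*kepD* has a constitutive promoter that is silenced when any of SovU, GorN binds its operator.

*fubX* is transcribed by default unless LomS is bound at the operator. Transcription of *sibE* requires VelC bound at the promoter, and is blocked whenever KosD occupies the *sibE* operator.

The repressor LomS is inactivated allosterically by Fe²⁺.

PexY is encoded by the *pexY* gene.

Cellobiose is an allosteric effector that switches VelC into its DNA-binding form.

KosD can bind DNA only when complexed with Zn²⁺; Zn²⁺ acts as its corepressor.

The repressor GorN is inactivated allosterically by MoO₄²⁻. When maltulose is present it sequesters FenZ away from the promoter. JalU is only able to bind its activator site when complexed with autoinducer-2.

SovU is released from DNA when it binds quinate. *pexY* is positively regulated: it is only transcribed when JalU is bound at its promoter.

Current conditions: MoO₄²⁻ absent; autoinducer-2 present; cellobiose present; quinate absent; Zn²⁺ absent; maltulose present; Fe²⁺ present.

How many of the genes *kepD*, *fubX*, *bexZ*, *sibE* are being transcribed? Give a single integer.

2

Quinate is absent, so SovU is active.
MoO₄²⁻ is absent, so GorN is active.
With repressor SovU bound, *kepD* is not transcribed.
→ *kepD* is OFF.
Fe²⁺ is present, so LomS is inactive.
With no repressor bound, *fubX* is transcribed.
→ *fubX* is ON.
Autoinducer-2 is present, so JalU is active.
No repressor is bound and JalU is active, so *pexY* is transcribed.
So PexY is produced and active.
Maltulose is present, so FenZ is inactive.
With repressor PexY bound, *bexZ* is not transcribed.
→ *bexZ* is OFF.
Zn²⁺ is absent, so KosD is inactive.
Cellobiose is present, so VelC is active.
No repressor is bound and VelC is active, so *sibE* is transcribed.
→ *sibE* is ON.
2 of the 4 genes are transcribed.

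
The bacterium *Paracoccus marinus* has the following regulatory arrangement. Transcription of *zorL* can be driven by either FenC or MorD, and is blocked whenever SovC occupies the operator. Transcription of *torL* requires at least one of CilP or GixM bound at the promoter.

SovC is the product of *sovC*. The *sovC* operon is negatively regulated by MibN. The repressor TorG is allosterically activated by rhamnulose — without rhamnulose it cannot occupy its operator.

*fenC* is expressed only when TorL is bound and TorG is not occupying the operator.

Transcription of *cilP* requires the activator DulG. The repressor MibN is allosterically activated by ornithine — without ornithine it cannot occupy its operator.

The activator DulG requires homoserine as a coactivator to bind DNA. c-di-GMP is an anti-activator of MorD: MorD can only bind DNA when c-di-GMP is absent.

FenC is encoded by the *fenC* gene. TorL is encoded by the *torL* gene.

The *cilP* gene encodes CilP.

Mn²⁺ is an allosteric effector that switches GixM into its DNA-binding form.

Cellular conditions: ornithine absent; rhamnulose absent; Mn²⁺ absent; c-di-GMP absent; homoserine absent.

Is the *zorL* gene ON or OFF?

OFF

Ornithine is absent, so MibN is inactive.
With no repressor bound, *sovC* is transcribed.
So SovC is produced and active.
Rhamnulose is absent, so TorG is inactive.
Homoserine is absent, so DulG is inactive.
Required activator DulG is absent, so *cilP* is not transcribed.
So CilP is not produced.
Mn²⁺ is absent, so GixM is inactive.
No activator is available at the *torL* promoter, so *torL* is not transcribed.
So TorL is not produced.
Required activator TorL is absent, so *fenC* is not transcribed.
So FenC is not produced.
c-di-GMP is absent, so MorD is active.
With repressor SovC bound, *zorL* is not transcribed.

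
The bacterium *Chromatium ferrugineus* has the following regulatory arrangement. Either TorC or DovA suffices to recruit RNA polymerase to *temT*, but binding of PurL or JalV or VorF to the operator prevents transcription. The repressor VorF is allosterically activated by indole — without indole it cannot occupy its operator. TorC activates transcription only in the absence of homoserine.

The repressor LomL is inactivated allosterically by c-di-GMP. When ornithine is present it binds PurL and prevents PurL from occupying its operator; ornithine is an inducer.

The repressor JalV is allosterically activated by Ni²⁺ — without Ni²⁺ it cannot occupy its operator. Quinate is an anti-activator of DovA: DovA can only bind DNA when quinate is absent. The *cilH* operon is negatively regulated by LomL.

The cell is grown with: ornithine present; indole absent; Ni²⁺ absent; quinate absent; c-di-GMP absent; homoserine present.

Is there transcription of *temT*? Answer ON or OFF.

Ornithine is present, so PurL is inactive.
Ni²⁺ is absent, so JalV is inactive.
Homoserine is present, so TorC is inactive.
Indole is absent, so VorF is inactive.
Quinate is absent, so DovA is active.
Activator DovA is present, so *temT* is transcribed.

ON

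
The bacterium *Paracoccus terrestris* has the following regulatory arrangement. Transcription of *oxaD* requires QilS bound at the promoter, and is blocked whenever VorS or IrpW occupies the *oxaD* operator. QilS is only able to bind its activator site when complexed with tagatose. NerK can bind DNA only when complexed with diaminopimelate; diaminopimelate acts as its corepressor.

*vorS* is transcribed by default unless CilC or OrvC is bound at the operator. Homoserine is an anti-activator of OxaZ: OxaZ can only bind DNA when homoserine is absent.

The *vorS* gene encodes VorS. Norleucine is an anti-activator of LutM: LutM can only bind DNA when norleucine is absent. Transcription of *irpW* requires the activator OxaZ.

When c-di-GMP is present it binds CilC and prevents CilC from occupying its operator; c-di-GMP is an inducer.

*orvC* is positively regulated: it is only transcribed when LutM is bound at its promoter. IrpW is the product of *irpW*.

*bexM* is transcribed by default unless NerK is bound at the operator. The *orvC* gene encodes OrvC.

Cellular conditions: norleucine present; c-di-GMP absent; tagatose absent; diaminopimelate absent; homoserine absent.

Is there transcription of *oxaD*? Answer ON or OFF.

Tagatose is absent, so QilS is inactive.
c-di-GMP is absent, so CilC is active.
Norleucine is present, so LutM is inactive.
Required activator LutM is absent, so *orvC* is not transcribed.
So OrvC is not produced.
With repressor CilC bound, *vorS* is not transcribed.
So VorS is not produced.
Homoserine is absent, so OxaZ is active.
No repressor is bound and OxaZ is active, so *irpW* is transcribed.
So IrpW is produced and active.
With repressor IrpW bound, *oxaD* is not transcribed.

OFF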